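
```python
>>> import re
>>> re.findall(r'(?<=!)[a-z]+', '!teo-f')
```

['teo']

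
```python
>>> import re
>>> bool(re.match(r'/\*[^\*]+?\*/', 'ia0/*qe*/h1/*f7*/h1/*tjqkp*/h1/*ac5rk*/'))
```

False

`match` is anchored at position 0; if the pattern doesn't fit there, it returns None.
Here position 0 doesn't satisfy it, so the call returns None, and `bool(None)` is False.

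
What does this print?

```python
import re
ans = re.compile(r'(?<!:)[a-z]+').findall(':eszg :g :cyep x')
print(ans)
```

['szg', 'yep', 'x']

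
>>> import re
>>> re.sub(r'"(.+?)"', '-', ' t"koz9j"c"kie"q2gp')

Matches: at [2:9] → '"koz9j"'; at [10:15] → '"kie"'.
Each match is replaced by '-'.

' t-c-q2gp'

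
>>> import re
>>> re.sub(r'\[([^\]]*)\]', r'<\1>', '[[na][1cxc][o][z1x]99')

`\1` in the replacement pulls in group 1's text for each match.

'<[na><1cxc><o><z1x>99'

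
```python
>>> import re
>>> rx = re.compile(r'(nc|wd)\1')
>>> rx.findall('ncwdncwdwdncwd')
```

['wd']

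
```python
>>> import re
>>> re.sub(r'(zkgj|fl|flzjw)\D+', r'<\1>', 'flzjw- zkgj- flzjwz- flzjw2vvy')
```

Alternation tries branches left to right and keeps the first one that lets the overall match succeed at that position.
Matches: at [0:26] → 'flzjw- zkgj- flzjwz- flzjw'.
Each match is replaced using the text its own group 1 captured.

'<fl>2vvy'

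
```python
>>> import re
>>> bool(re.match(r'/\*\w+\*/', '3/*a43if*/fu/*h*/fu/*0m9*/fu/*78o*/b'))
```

False

`re.match` only tries the pattern at the start of the string.
Here the string doesn't start with a match, so the call returns None, and `bool(None)` is False.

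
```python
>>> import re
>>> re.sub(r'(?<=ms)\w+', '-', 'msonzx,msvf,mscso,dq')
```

'ms-,ms-,ms-,dq'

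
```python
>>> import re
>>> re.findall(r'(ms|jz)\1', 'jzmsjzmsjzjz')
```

['jz']

After group 1 captures some text, `\1` only succeeds where that same text appears again.
`findall` collects group 1 from the one match (1 total).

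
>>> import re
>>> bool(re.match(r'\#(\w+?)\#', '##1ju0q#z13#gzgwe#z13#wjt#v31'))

`re.match` only tries the pattern at the start of the string.
Here the string doesn't start with a match, so the call returns None, and `bool(None)` is False.

False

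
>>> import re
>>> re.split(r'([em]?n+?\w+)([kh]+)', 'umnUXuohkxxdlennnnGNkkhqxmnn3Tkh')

This matches optionally one of [em], then one or more of the literal 'n' (lazy), then one or more of a word character (captured); then one or more of one of [kh] (captured).
Matches to split on: at [1:32] → 'mnUXuohkxxdlennnnGNkkhqxmnn3Tkh'.
`re.split` interleaves the captured-group text with the surrounding fragments.

['u', 'mnUXuohkxxdlennnnGNkkhqxmnn3Tk', 'h', '']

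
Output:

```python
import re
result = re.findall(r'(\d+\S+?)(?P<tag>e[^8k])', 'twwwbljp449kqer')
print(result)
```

[('449kq', 'er')]

The pattern matches one or more of a digit, then one or more of a non-whitespace character (lazy) (captured); then the literal 'e', then any character except [8k] (captured as 'tag').
Walking the string: at [8:15] match '449kqer', groups = ('449kq', 'er').
2 groups means the one result is a tuple of 2 captured strings — 1 here.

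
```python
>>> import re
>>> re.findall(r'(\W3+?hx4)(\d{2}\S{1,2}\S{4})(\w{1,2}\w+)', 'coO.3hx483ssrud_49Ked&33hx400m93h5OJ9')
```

With 3 capturing groups, `findall` returns a 3-tuple per match.

[('.3hx4', '83ssrud_', '49Ked'), ('&33hx4', '00m93h5O', 'J9')]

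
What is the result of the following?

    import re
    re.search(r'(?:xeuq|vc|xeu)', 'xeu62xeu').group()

'xeu'

`re.search` scans for the first position where the pattern succeeds.
The match spans [0:3] → 'xeu'.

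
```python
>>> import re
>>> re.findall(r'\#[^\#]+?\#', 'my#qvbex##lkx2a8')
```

Scanning left to right: at [2:9] → '#qvbex#'.
Since nothing is captured, `findall` lists the 1 matched substring directly.

['#qvbex#']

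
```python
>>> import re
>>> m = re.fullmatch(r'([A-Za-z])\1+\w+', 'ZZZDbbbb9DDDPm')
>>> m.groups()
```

('Z',)

The backreference `\1` re-matches whatever the first group consumed, character for character.
`fullmatch` succeeds only if the pattern covers the string from start to end.
The match spans [0:14] → 'ZZZDbbbb9DDDPm'.
Captured: group 1 = 'Z'.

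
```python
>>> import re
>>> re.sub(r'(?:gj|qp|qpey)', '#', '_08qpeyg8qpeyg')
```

'_08#eyg8#eyg'

Alternation isn't longest-match — the leftmost alternative that fits at this position is chosen.
Every occurrence is swapped for '#'.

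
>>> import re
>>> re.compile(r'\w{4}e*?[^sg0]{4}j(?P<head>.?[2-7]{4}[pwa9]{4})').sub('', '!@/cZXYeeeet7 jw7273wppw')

'!@/'

This matches exactly 4 of a word character, then zero or more of a literal 'e' (lazy); then exactly 4 of any character except [sg0], then a literal 'j'; then optionally any character, then exactly 4 of a character in [2-7], then exactly 4 of one of [pwa9] (captured as 'head').
Matches: at [3:24] → 'cZXYeeeet7 jw7273wppw'.
Each match is replaced by ''.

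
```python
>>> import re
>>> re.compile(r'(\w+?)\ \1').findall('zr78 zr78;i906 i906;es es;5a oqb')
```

['zr78', 'i906', 'es']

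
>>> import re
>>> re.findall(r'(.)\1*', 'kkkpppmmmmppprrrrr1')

['k', 'p', 'm', 'p', 'r', '1']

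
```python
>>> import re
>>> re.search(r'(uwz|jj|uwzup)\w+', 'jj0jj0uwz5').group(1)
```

'jj'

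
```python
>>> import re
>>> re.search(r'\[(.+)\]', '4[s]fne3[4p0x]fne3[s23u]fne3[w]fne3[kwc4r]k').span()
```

`re.search` scans for the first position where the pattern succeeds.
The match spans [1:42] → '[s]fne3[4p0x]fne3[s23u]fne3[w]fne3[kwc4r]'.
Captured: group 1 = 's]fne3[4p0x]fne3[s23u]fne3[w]fne3[kwc4r'.

(1, 42)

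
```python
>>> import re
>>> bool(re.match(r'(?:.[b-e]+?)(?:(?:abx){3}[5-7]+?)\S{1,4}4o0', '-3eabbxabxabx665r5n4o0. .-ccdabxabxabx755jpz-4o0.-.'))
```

False

Pattern: any character, then one or more of a character in [b-e] (lazy) (non-capturing group); then the literal 'abx' repeated 3 times, then one or more of a character in [5-7] (lazy) (non-capturing group); then 1 to 4 of a non-whitespace character, then the literal '4o0'.
With `match`, the pattern is implicitly anchored at the beginning.
Here the pattern fails at index 0, so the call returns None, and `bool(None)` is False.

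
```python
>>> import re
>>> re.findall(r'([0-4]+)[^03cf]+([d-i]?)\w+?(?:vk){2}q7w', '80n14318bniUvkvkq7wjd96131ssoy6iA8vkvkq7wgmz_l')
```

[('0', ''), ('131', '')]

The pattern matches one or more of a character in [0-4] (captured); then one or more of any character except [03cf]; then optionally a character in [d-i] (captured); then one or more of a word character (lazy), then the literal 'vk' repeated 2 times, then the literal 'q7w'.
Because the quantifier is non-greedy, it stops expanding at the earliest point where the rest of the pattern can succeed.
Walking the string: at [1:19] match '0n14318bniUvkvkq7w', groups = ('0', ''); at [23:41] match '131ssoy6iA8vkvkq7w', groups = ('131', '').
Multiple groups make `findall` return tuples — one 2-tuple for each match.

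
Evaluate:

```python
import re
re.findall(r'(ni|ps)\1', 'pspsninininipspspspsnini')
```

`\1` is not a pattern — it's the concrete string captured by group 1, re-applied verbatim.
Scanning left to right: at [0:4] match 'psps', group 1 = 'ps'; at [4:8] match 'nini', group 1 = 'ni'; at [8:12] match 'nini', group 1 = 'ni'; at [12:16] match 'psps', group 1 = 'ps'; at [16:20] match 'psps', group 1 = 'ps'; ….
`findall` collects group 1 from each match (6 total).

['ps', 'ni', 'ni', 'ps', 'ps', 'ni']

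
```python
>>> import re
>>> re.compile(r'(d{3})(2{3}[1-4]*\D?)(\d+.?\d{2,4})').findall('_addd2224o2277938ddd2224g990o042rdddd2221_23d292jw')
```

[('ddd', '2224o', '2277938'), ('ddd', '2224g', '990o042'), ('ddd', '2221_', '23d292')]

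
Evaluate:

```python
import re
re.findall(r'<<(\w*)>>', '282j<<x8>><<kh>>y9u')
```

With a single group, `findall` returns only what that group captured — 2 items.

['x8', 'kh']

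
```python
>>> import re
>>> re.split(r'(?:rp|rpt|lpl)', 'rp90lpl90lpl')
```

['', '90', '90', '']

Matches to split on: at [0:2] → 'rp'; at [4:7] → 'lpl'; at [9:12] → 'lpl'.
Splitting on the pattern gives 4 pieces.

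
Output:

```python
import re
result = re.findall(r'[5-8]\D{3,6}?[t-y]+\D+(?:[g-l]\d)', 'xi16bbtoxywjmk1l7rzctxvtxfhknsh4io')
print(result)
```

['6bbtoxywjmk1', '7rzctxvtxfhknsh4']

The pattern matches a character in [5-8], then 3 to 6 of a non-digit (lazy); then one or more of a character in [t-y], then one or more of a non-digit; then a character in [g-l], then a digit (non-capturing group).
Matches: at [3:15] → '6bbtoxywjmk1'; at [16:32] → '7rzctxvtxfhknsh4'.
`findall` yields the raw match text (2 of them) because the pattern has no groups.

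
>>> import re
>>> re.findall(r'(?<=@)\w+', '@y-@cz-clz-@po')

Because the assertion is zero-width, the text it checks is not consumed and won't appear in the result.
Since nothing is captured, `findall` lists the 3 matched substrings directly.

['y', 'cz', 'po']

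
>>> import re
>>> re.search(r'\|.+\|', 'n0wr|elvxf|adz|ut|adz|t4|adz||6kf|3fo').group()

'|elvxf|adz|ut|adz|t4|adz||6kf|'

The match spans [4:34] → '|elvxf|adz|ut|adz|t4|adz||6kf|'.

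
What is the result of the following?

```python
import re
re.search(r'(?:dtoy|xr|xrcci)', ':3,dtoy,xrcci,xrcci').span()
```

The match spans [3:7] → 'dtoy'.

(3, 7)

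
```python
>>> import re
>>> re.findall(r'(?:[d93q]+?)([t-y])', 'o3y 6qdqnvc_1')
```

['y']

Pattern: one or more of one of [d93q] (lazy) (non-capturing group); then a character in [t-y] (captured).
Matches: at [1:3] match '3y', group 1 = 'y'.
`findall` collects group 1 from the one match (1 total).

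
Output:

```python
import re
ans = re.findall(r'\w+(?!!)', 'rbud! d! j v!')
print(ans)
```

['rbu', 'j']

A negative assertion filters positions out without eating any characters.
`findall` yields the raw match text (2 of them) because the pattern has no groups.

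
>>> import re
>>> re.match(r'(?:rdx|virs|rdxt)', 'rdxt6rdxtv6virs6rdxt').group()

`re.match` won't scan ahead — the pattern has to work from the very first character.
The match spans [0:3] → 'rdx'.

'rdx'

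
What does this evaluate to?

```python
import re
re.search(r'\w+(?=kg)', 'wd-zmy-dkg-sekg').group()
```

The lookaround is zero-width — it requires the adjacent text to match without consuming it, so the asserted text isn't part of the match.
The match spans [7:8] → 'd'.

'd'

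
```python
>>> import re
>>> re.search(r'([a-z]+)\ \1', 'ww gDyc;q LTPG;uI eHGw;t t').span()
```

(23, 26)

`\1` is not a pattern — it's the concrete string captured by group 1, re-applied verbatim.
Unlike `match`, `search` isn't anchored — it looks for the pattern anywhere in the string.
The match spans [23:26] → 't t'.
Captured: group 1 = 't'.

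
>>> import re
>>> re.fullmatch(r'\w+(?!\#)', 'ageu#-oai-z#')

None

The negative lookaround is zero-width — it rules out positions where the adjacent text would match, without consuming anything.
`re.fullmatch` is like wrapping the pattern in `^…$` (in single-line mode).
Here there's no way to consume every character, so the call returns None.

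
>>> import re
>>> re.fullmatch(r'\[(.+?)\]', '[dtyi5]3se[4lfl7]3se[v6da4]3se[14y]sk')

`fullmatch` succeeds only if the pattern covers the string from start to end.
Here the pattern can't cover the whole string, so the call returns None.

None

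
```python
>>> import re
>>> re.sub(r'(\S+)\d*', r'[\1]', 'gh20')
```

'[gh20]'

The pattern matches one or more of a non-whitespace character (captured); then zero or more of a digit.
Matches: at [0:4] → 'gh20'.
Each match is replaced using the text its own group 1 captured.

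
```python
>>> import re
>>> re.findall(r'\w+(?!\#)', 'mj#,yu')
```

The negative lookaround is zero-width — it rules out positions where the adjacent text would match, without consuming anything.
Scanning left to right: at [0:1] → 'm'; at [4:6] → 'yu'.
With no groups in the pattern, `findall` gives back each whole match — 2 here.

['m', 'yu']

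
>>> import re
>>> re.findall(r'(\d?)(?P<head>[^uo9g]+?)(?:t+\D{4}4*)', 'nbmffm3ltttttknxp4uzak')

The pattern matches optionally a digit (captured); then one or more of any character except [uo9g] (lazy) (captured as 'head'); then one or more of the literal 't', then exactly 4 of a non-digit, then zero or more of a literal '4' (non-capturing group).
With the lazy modifier that quantifier settles for the fewest repetitions that let the rest of the pattern succeed (the atoms after it are unaffected and can still be greedy).
Scanning left to right: at [0:18] match 'nbmffm3ltttttknxp4', groups = ('', 'nbmffm3l').
Multiple groups make `findall` return tuples — one 2-tuple for the one match.

[('', 'nbmffm3l')]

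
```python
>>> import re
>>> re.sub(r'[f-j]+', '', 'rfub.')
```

'rub.'

This matches one or more of a character in [f-j].
Matches: at [1:2] → 'f'.
`sub` substitutes '' at each match site.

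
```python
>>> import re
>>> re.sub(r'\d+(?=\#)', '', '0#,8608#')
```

The `(?=…)`/`(?<=…)` assertion just peeks at neighbouring text; it doesn't advance the match position.
Every occurrence is swapped for ''.

'#,#'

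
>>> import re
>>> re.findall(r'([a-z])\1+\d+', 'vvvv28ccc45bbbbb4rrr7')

After group 1 captures some text, `\1` only succeeds where that same text appears again.
Because there's exactly one group, `findall` drops the full match and keeps group 1 from each hit.

['v', 'c', 'b', 'r']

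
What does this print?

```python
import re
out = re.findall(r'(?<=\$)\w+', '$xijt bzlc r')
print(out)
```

Because the assertion is zero-width, the text it checks is not consumed and won't appear in the result.
Scanning left to right: at [1:5] → 'xijt'.
With no groups in the pattern, `findall` gives back each whole match — 1 here.

['xijt']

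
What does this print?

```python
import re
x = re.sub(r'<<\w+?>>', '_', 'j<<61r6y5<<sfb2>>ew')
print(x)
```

j<<61r6y5_ew

Matches: at [9:17] → '<<sfb2>>'.
Each match is replaced by '_'.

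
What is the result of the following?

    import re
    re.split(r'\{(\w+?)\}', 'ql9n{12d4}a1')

['ql9n', '12d4', 'a1']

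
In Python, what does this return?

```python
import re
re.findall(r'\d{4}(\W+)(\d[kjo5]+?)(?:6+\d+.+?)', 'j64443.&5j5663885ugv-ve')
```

Pattern: exactly 4 of a digit; then one or more of a non-word character (captured); then a digit, then one or more of one of [kjo5] (lazy) (captured); then one or more of the literal '6', then one or more of a digit, then one or more of any character (lazy) (non-capturing group).
2 groups means the one result is a tuple of 2 captured strings — 1 here.

[('.&', '5j5')]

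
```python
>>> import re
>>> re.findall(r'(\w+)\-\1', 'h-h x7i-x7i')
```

['h', 'x7i']

A backreference is literal: `\1` must see the identical characters the first group matched.
`findall` collects group 1 from each match (2 total).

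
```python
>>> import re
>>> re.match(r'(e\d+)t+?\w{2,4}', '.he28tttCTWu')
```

None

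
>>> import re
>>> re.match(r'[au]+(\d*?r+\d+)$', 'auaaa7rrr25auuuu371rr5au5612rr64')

`re.match` only tries the pattern at the start of the string.
Here position 0 doesn't satisfy it, so the call returns None.

None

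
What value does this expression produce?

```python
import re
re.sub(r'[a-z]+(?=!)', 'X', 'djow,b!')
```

'djow,X!'

Because the assertion is zero-width, the text it checks is not consumed and won't appear in the result.
Matches: at [5:6] → 'b'.
Every occurrence is swapped for 'X'.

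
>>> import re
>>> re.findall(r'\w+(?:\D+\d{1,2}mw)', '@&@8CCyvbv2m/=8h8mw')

['8h8mw']

Pattern: one or more of a word character; then one or more of a non-digit, then 1 to 2 of a digit, then the literal 'mw' (non-capturing group).
Matches: at [14:19] → '8h8mw'.
Since nothing is captured, `findall` lists the 1 matched substring directly.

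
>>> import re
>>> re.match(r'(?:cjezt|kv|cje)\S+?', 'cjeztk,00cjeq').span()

(0, 6)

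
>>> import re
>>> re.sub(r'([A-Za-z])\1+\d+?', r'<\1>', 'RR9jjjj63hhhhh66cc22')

'<R><j>3<h>6<c>2'

The backreference `\1` re-matches whatever the first group consumed, character for character.
Matches: at [0:3] → 'RR9'; at [3:8] → 'jjjj6'; at [9:15] → 'hhhhh6'; at [16:19] → 'cc2'.
`\1` in the replacement pulls in group 1's text for each match.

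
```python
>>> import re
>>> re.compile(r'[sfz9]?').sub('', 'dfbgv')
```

The pattern matches optionally one of [sfz9].
Matches: at [0:0] → ''; at [1:2] → 'f'; at [2:2] → ''; at [3:3] → ''; at [4:4] → ''; ….
Every occurrence is swapped for ''.

'dbgv'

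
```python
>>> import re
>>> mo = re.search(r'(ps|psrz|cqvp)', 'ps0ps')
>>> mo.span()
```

(0, 2)

The match spans [0:2] → 'ps'.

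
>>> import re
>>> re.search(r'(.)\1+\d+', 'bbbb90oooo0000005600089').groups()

('b',)

After group 1 captures some text, `\1` only succeeds where that same text appears again.
`re.search` tries every starting position until one works.
The match spans [0:6] → 'bbbb90'.
Captured: group 1 = 'b'.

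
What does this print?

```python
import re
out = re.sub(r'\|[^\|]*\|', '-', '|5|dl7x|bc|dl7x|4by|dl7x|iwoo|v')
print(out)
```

Each match is replaced by '-'.

-dl7x-dl7x-dl7x-v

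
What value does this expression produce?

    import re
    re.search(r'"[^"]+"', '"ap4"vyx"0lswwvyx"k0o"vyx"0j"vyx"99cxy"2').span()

(0, 5)

Unlike `match`, `search` isn't anchored — it looks for the pattern anywhere in the string.
The match spans [0:5] → '"ap4"'.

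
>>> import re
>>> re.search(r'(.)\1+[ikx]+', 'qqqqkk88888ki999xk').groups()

The match spans [0:6] → 'qqqqkk'.
Captured: group 1 = 'q'.

('q',)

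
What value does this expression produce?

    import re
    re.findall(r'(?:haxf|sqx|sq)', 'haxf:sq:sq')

['haxf', 'sq', 'sq']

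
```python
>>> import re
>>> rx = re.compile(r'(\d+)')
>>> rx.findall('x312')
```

['312']

The pattern matches one or more of a digit (captured).
Because there's exactly one group, `findall` drops the full match and keeps group 1 from the one hit.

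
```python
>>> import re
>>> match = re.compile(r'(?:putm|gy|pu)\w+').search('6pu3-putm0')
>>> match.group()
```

'pu3'

Unlike `match`, `search` isn't anchored — it looks for the pattern anywhere in the string.
The match spans [1:4] → 'pu3'.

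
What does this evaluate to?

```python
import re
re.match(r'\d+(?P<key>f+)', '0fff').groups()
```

The match spans [0:4] → '0fff'.
Captured: group 1 = 'fff'.

('fff',)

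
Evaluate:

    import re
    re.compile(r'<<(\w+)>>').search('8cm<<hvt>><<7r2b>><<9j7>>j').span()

The match spans [3:10] → '<<hvt>>'.

(3, 10)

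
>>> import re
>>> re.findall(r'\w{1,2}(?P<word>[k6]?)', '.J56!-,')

['6']

The pattern matches 1 to 2 of a word character; then optionally one of [k6] (captured as 'word').
Scanning left to right: at [1:4] match 'J56', group 1 = '6'.
Because there's exactly one group, `findall` drops the full match and keeps group 1 from the one hit.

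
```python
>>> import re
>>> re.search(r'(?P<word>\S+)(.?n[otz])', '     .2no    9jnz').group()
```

Pattern: one or more of a non-whitespace character (captured as 'word'); then optionally any character, then a literal 'n', then one of [otz] (captured).
Unlike `match`, `search` isn't anchored — it looks for the pattern anywhere in the string.
The match spans [5:9] → '.2no'.
Captured: group 1 = '.2', group 2 = 'no'.

'.2no'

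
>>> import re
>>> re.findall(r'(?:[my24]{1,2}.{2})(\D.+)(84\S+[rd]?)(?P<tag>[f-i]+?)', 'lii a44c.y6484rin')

[('y64', '84r', 'i')]

`findall` packs the 3 group values into a tuple for every match.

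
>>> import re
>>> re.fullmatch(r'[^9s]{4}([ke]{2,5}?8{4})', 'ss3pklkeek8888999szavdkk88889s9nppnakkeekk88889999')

None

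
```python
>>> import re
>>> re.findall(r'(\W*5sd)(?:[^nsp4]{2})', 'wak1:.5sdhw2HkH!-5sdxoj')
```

Pattern: zero or more of a non-word character, then the literal '5sd' (captured); then exactly 2 of any character except [nsp4] (non-capturing group).
Scanning left to right: at [4:11] match ':.5sdhw', group 1 = ':.5sd'; at [15:22] match '!-5sdxo', group 1 = '!-5sd'.
One capturing group, so `findall` returns just the captured substring from each match — 2 in all.

[':.5sd', '!-5sd']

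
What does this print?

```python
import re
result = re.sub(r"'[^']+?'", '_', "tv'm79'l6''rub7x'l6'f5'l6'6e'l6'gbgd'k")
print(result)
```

Matches: at [2:7] → "'m79'"; at [10:17] → "'rub7x'"; at [19:23] → "'f5'"; at [25:29] → "'6e'"; at [31:37] → "'gbgd'".
`sub` substitutes '_' at each match site.

tv_l6'_l6_l6_l6_k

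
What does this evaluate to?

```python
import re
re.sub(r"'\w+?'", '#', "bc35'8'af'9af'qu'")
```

"bc35#af#qu'"

Matches: at [4:7] → "'8'"; at [9:14] → "'9af'".
`sub` substitutes '#' at each match site.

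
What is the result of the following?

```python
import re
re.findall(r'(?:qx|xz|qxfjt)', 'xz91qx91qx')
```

['xz', 'qx', 'qx']

Scanning left to right: at [0:2] → 'xz'; at [4:6] → 'qx'; at [8:10] → 'qx'.
With no groups in the pattern, `findall` gives back each whole match — 3 here.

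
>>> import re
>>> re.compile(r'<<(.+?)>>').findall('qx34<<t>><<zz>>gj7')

With the lazy modifier that quantifier settles for the fewest repetitions that let the rest of the pattern succeed (the atoms after it are unaffected and can still be greedy).
Walking the string: at [4:9] match '<<t>>', group 1 = 't'; at [9:15] match '<<zz>>', group 1 = 'zz'.
`findall` collects group 1 from each match (2 total).

['t', 'zz']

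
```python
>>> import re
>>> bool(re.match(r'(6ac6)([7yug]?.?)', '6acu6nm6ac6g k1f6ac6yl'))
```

With `match`, the pattern is implicitly anchored at the beginning.
Here position 0 doesn't satisfy it, so the call returns None, and `bool(None)` is False.

False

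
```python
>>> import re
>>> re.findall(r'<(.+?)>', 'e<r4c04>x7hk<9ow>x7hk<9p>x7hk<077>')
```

['r4c04', '9ow', '9p', '077']

`findall` collects group 1 from each match (4 total).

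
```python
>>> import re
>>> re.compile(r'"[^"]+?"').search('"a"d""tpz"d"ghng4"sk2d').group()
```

'"a"'

`re.search` tries every starting position until one works.
The match spans [0:3] → '"a"'.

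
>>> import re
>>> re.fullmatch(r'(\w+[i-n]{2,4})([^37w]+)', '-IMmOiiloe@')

This matches one or more of a word character, then 2 to 4 of a character in [i-n] (captured); then one or more of any character except [37w] (captured).
`re.fullmatch` requires the pattern to consume the entire string.
Here the pattern can't cover the whole string, so the call returns None.

None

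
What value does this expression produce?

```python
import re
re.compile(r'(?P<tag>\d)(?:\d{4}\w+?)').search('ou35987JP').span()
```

Pattern: a digit (captured as 'tag'); then exactly 4 of a digit, then one or more of a word character (lazy) (non-capturing group).
A `+?`/`*?`/`{m,n}?` starts at its minimum and grows only as far as needed for what follows to match.
`search` walks the string left to right and returns the first match it finds.
The match spans [2:8] → '35987J'.
Captured: group 1 = '3'.

(2, 8)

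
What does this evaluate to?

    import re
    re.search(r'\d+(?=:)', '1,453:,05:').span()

(2, 5)

The lookaround is zero-width — it requires the adjacent text to match without consuming it, so the asserted text isn't part of the match.
The match spans [2:5] → '453'.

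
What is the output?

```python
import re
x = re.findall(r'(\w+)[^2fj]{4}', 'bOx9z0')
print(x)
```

['bO']

This matches one or more of a word character (captured); then exactly 4 of any character except [2fj].
Scanning left to right: at [0:6] match 'bOx9z0', group 1 = 'bO'.
With a single group, `findall` returns only what that group captured — 1 item.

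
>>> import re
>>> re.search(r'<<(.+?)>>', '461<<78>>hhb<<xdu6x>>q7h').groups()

The match spans [3:9] → '<<78>>'.
Captured: group 1 = '78'.

('78',)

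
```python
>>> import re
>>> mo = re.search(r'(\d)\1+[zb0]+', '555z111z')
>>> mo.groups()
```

The match spans [0:4] → '555z'.
Captured: group 1 = '5'.

('5',)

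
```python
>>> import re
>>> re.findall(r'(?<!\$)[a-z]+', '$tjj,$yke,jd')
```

['jj', 'ke', 'jd']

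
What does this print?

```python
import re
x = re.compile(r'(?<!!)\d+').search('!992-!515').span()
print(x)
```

(2, 4)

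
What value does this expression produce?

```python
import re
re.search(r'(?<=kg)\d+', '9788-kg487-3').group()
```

'487'

The lookaround is zero-width — it requires the adjacent text to match without consuming it, so the asserted text isn't part of the match.
The match spans [7:10] → '487'.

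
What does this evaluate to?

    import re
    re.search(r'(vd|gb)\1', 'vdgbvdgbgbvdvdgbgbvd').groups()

('gb',)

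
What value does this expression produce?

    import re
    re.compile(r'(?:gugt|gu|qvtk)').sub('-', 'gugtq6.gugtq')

'-q6.-q'

Alternation tries branches left to right and keeps the first one that lets the overall match succeed at that position.
`sub` substitutes '-' at each match site.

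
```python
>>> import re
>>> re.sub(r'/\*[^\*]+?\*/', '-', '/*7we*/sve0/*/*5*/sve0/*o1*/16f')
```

`sub` substitutes '-' at each match site.

'-sve0/*-sve0-16f'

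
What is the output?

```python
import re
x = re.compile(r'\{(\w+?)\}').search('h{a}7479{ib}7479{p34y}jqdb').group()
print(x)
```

{a}

The match spans [1:4] → '{a}'.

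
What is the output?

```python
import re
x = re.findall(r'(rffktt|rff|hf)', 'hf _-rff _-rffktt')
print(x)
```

The regex engine tests alternatives in the order written; an earlier branch that matches wins even if a later one would match more.
Because there's exactly one group, `findall` drops the full match and keeps group 1 from each hit.

['hf', 'rff', 'rffktt']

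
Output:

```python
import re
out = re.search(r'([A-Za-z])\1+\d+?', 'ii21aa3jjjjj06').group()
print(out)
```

ii2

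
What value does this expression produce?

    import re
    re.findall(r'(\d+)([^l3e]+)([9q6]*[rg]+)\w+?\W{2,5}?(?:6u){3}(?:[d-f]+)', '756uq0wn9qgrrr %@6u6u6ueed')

[('756', 'uq0wn9qgr', 'r')]

`findall` packs the 3 group values into a tuple for every match.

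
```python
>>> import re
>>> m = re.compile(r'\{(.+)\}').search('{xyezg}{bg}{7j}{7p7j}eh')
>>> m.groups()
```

`re.search` tries every starting position until one works.
The match spans [0:21] → '{xyezg}{bg}{7j}{7p7j}'.
Captured: group 1 = 'xyezg}{bg}{7j}{7p7j'.

('xyezg}{bg}{7j}{7p7j',)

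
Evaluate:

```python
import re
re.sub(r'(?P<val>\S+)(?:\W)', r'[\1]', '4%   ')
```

'[4%]  '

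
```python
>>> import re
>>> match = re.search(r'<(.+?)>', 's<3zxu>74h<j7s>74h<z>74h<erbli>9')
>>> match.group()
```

With the lazy modifier that quantifier settles for the fewest repetitions that let the rest of the pattern succeed (the atoms after it are unaffected and can still be greedy).
Unlike `match`, `search` isn't anchored — it looks for the pattern anywhere in the string.
The match spans [1:7] → '<3zxu>'.
Captured: group 1 = '3zxu'.

'<3zxu>'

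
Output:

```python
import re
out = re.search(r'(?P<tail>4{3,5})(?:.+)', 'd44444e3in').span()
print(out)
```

(1, 10)

Pattern: 3 to 5 of a literal '4' (captured as 'tail'); then one or more of any character (non-capturing group).
`re.search` scans for the first position where the pattern succeeds.
The match spans [1:10] → '44444e3in'.
Captured: group 1 = '44444'.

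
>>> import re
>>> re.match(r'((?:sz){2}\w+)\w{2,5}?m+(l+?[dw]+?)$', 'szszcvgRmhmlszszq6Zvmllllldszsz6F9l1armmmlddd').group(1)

'szszcvgRmhmlszszq6Zvmllllldszsz6F9l1ar'

The match spans [0:45] → 'szszcvgRmhmlszszq6Zvmllllldszsz6F9l1armmmlddd'.
Captured: group 1 = 'szszcvgRmhmlszszq6Zvmllllldszsz6F9l1ar', group 2 = 'lddd'.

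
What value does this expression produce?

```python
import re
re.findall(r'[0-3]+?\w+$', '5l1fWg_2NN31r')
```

The pattern matches one or more of a character in [0-3] (lazy); then one or more of a word character; then anchored at the end.
Walking the string: at [2:13] → '1fWg_2NN31r'.
`findall` yields the raw match text (1 of them) because the pattern has no groups.

['1fWg_2NN31r']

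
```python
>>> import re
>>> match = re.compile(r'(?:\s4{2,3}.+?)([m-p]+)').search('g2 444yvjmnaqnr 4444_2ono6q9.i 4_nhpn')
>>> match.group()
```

' 444yvjmn'

The `?` after the quantifier makes it lazy — it takes as little as possible before letting the rest of the pattern try.
The match spans [2:11] → ' 444yvjmn'.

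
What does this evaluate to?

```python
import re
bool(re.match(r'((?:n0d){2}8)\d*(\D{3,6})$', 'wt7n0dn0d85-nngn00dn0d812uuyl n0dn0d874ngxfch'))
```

Pattern: the literal 'n0d' repeated 2 times, then the literal '8' (captured); then zero or more of a digit; then 3 to 6 of a non-digit (captured); then anchored at the end.
With `match`, the pattern is implicitly anchored at the beginning.
Here the pattern fails at index 0, so the call returns None, and `bool(None)` is False.

False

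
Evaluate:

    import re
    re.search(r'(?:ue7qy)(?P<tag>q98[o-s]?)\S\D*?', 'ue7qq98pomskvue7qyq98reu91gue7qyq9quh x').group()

'ue7qyq98re'

This matches the literal 'ue7', then the literal 'qy' (non-capturing group); then the literal 'q9', then a literal '8', then optionally a character in [o-s] (captured as 'tag'); then a non-whitespace character, then zero or more of a non-digit (lazy).
With the lazy modifier that quantifier settles for the fewest repetitions that let the rest of the pattern succeed (the atoms after it are unaffected and can still be greedy).
`search` walks the string left to right and returns the first match it finds.
The match spans [13:23] → 'ue7qyq98re'.
Captured: group 1 = 'q98r'.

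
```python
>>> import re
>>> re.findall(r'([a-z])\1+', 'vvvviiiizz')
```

['v', 'i', 'z']

After group 1 captures some text, `\1` only succeeds where that same text appears again.
Matches: at [0:4] match 'vvvv', group 1 = 'v'; at [4:8] match 'iiii', group 1 = 'i'; at [8:10] match 'zz', group 1 = 'z'.
Because there's exactly one group, `findall` drops the full match and keeps group 1 from each hit.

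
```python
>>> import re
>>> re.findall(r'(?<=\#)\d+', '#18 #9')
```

The `(?=…)`/`(?<=…)` assertion just peeks at neighbouring text; it doesn't advance the match position.
Walking the string: at [1:3] → '18'; at [5:6] → '9'.
With no groups in the pattern, `findall` gives back each whole match — 2 here.

['18', '9']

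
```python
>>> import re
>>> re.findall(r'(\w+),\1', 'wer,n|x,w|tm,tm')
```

The backreference `\1` re-matches whatever the first group consumed, character for character.
`findall` collects group 1 from the one match (1 total).

['tm']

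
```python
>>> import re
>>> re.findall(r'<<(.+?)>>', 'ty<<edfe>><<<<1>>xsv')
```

Because the quantifier is non-greedy, it stops expanding at the earliest point where the rest of the pattern can succeed.
Walking the string: at [2:10] match '<<edfe>>', group 1 = 'edfe'; at [10:17] match '<<<<1>>', group 1 = '<<1'.
Because there's exactly one group, `findall` drops the full match and keeps group 1 from each hit.

['edfe', '<<1']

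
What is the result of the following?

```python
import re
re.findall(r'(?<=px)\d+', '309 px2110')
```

['2110']

Lookahead/lookbehind check context without consuming it, so the matched span excludes the asserted characters.
Matches: at [6:10] → '2110'.
With no groups in the pattern, `findall` gives back each whole match — 1 here.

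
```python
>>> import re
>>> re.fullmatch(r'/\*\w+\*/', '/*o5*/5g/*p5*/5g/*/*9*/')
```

`fullmatch` succeeds only if the pattern covers the string from start to end.
Here the pattern can't cover the whole string, so the call returns None.

None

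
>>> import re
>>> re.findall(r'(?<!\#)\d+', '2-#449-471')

A negative assertion filters positions out without eating any characters.
Matches: at [0:1] → '2'; at [4:6] → '49'; at [7:10] → '471'.
`findall` yields the raw match text (3 of them) because the pattern has no groups.

['2', '49', '471']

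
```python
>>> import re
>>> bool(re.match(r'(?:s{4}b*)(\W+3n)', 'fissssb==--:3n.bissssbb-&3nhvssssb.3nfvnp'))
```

The pattern matches exactly 4 of a literal 's', then zero or more of a literal 'b' (non-capturing group); then one or more of a non-word character, then the literal '3n' (captured).
With `match`, the pattern is implicitly anchored at the beginning.
Here position 0 doesn't satisfy it, so the call returns None, and `bool(None)` is False.

False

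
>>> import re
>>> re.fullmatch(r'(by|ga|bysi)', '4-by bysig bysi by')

`fullmatch` succeeds only if the pattern covers the string from start to end.
Here the string isn't matched end-to-end, so the call returns None.

None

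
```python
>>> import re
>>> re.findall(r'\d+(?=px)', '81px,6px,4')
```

The lookaround is zero-width — it requires the adjacent text to match without consuming it, so the asserted text isn't part of the match.
Since nothing is captured, `findall` lists the 2 matched substrings directly.

['81', '6']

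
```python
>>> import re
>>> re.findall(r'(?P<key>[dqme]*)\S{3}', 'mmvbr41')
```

['mm']

The pattern matches zero or more of one of [dqme] (captured as 'key'); then exactly 3 of a non-whitespace character.
Matches: at [0:5] match 'mmvbr', group 1 = 'mm'.
Because there's exactly one group, `findall` drops the full match and keeps group 1 from the one hit.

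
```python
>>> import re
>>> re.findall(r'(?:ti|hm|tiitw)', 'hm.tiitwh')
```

['hm', 'ti']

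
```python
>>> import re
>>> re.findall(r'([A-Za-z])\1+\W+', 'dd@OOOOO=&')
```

A backreference is literal: `\1` must see the identical characters the first group matched.
Scanning left to right: at [0:3] match 'dd@', group 1 = 'd'; at [3:10] match 'OOOOO=&', group 1 = 'O'.
Because there's exactly one group, `findall` drops the full match and keeps group 1 from each hit.

['d', 'O']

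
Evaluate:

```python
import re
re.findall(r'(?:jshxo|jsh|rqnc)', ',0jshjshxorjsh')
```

`|` is ordered: at each position the engine commits to the first alternative that works.
Scanning left to right: at [2:5] → 'jsh'; at [5:10] → 'jshxo'; at [11:14] → 'jsh'.
Since nothing is captured, `findall` lists the 3 matched substrings directly.

['jsh', 'jshxo', 'jsh']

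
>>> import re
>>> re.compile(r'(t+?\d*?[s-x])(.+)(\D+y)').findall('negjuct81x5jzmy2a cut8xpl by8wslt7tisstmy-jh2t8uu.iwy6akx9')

This matches one or more of the literal 't' (lazy), then zero or more of a digit (lazy), then a character in [s-x] (captured); then one or more of any character (captured); then one or more of a non-digit, then the literal 'y' (captured).
Walking the string: at [6:53] match 't81x5jzmy2a cut8xpl by8wslt7tisstmy-jh2t8uu.iwy', groups = ('t81x', '5jzmy2a cut8xpl by8wslt7tisstmy-jh2t8uu.i', 'wy').
3 groups means the one result is a tuple of 3 captured strings — 1 here.

[('t81x', '5jzmy2a cut8xpl by8wslt7tisstmy-jh2t8uu.i', 'wy')]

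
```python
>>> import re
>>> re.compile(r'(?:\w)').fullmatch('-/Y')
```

Pattern: a word character (non-capturing group).
`re.fullmatch` requires the pattern to consume the entire string.
Here the string isn't matched end-to-end, so the call returns None.

None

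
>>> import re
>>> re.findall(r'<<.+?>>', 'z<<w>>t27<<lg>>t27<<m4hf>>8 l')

With the lazy modifier that quantifier settles for the fewest repetitions that let the rest of the pattern succeed (the atoms after it are unaffected and can still be greedy).
Walking the string: at [1:6] → '<<w>>'; at [9:15] → '<<lg>>'; at [18:26] → '<<m4hf>>'.
With no groups in the pattern, `findall` gives back each whole match — 3 here.

['<<w>>', '<<lg>>', '<<m4hf>>']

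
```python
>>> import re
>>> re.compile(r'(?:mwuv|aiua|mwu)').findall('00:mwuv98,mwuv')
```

['mwuv', 'mwuv']

`|` is ordered: at each position the engine commits to the first alternative that works.
Walking the string: at [3:7] → 'mwuv'; at [10:14] → 'mwuv'.
`findall` yields the raw match text (2 of them) because the pattern has no groups.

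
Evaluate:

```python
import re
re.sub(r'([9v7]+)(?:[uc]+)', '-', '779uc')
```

Each match is replaced by '-'.

'-'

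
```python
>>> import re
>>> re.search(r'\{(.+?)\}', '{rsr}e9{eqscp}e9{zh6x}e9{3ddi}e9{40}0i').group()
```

'{rsr}'

A non-greedy quantifier consumes as few characters as it can — just enough that the remainder of the pattern still matches from where it stops; whatever follows it matches normally.
`re.search` tries every starting position until one works.
The match spans [0:5] → '{rsr}'.
Captured: group 1 = 'rsr'.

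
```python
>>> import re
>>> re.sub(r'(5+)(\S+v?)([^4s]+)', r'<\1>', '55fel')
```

The pattern matches one or more of a literal '5' (captured); then one or more of a non-whitespace character, then optionally a literal 'v' (captured); then one or more of any character except [4s] (captured).
The replacement refers to a captured group, so each match is rewritten using its own captured text.

'<55>'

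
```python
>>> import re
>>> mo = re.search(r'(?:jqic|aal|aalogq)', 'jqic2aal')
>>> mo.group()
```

The match spans [0:4] → 'jqic'.

'jqic'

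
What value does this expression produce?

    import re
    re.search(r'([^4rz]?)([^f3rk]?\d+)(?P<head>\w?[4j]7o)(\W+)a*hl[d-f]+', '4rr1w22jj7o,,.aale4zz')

None

Pattern: optionally any character except [4rz] (captured); then optionally any character except [f3rk], then one or more of a digit (captured); then optionally a word character, then one of [4j], then the literal '7o' (captured as 'head'); then one or more of a non-word character (captured); then zero or more of a literal 'a', then the literal 'hl', then one or more of a character in [d-f].
`re.search` scans for the first position where the pattern succeeds.
Here no position works, so the call returns None.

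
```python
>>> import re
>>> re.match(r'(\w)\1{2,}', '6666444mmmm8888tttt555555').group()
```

'6666'

`\1` is not a pattern — it's the concrete string captured by group 1, re-applied verbatim.
With `match`, the pattern is implicitly anchored at the beginning.
The match spans [0:4] → '6666'.
Captured: group 1 = '6'.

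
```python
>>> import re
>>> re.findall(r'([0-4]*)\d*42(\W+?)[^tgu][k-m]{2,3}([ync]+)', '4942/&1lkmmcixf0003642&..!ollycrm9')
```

Pattern: zero or more of a character in [0-4] (captured); then zero or more of a digit, then the literal '42'; then one or more of a non-word character (lazy) (captured); then any character except [tgu], then 2 to 3 of a character in [k-m]; then one or more of one of [ync] (captured).
Walking the string: at [15:31] match '0003642&..!ollyc', groups = ('0003', '&..!', 'yc').
Multiple groups make `findall` return tuples — one 3-tuple for the one match.

[('0003', '&..!', 'yc')]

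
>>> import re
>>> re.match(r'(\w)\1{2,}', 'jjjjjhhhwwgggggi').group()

'jjjjj'

The backreference `\1` re-matches whatever the first group consumed, character for character.
`re.match` only tries the pattern at the start of the string.
The match spans [0:5] → 'jjjjj'.
Captured: group 1 = 'j'.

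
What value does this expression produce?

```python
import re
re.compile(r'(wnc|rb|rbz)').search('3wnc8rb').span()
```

(1, 4)

Unlike `match`, `search` isn't anchored — it looks for the pattern anywhere in the string.
The match spans [1:4] → 'wnc'.
Captured: group 1 = 'wnc'.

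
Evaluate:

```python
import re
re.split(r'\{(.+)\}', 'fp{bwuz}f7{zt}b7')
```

['fp', 'bwuz}f7{zt', 'b7']

Matches to split on: at [2:14] → '{bwuz}f7{zt}'.
Because the pattern has a capturing group, `split` also inserts each captured text between the pieces.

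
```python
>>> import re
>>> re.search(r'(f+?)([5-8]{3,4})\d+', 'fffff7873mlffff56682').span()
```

(0, 9)

Pattern: one or more of a literal 'f' (lazy) (captured); then 3 to 4 of a character in [5-8] (captured); then one or more of a digit.
`re.search` scans for the first position where the pattern succeeds.
The match spans [0:9] → 'fffff7873'.
Captured: group 1 = 'fffff', group 2 = '787'.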